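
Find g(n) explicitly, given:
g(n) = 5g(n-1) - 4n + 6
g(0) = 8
First-order linear with linear forcing.
Homogeneous solution: g_h(n) = A·(5)^n.
Try particular g_p(n) = pn + q. Substituting:
  pn + q = 5(p(n-1) + q) - 4n + 6.
Matching the n-coefficient: p = 5p - 4 ⇒ p = 1.
Matching constants: q = -5p + 5q + 6 ⇒ q = - \frac{1}{4}.
General: g(n) = A·(5)^n + n - \frac{1}{4}.
Apply g(0) = 8: A - \frac{1}{4} = 8 ⇒ A = \frac{33}{4}.
So g(n) = \frac{33 \cdot 5^{n}}{4} + n - \frac{1}{4}.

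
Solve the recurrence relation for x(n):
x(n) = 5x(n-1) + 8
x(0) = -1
First-order linear non-homogeneous.
Homogeneous solution: x_h(n) = A·(5)^n.
Try constant particular solution x_p = K: K = 5K + 8 ⇒ K = -2.
General: x(n) = A·(5)^n - 2.
Apply x(0) = -1: A - 2 = -1 ⇒ A = 1.
So x(n) = 5^{n} - 2.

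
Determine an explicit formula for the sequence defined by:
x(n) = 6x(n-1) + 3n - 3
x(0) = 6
First-order linear with linear forcing.
Homogeneous solution: x_h(n) = A·(6)^n.
Try particular x_p(n) = pn + q. Substituting:
  pn + q = 6(p(n-1) + q) + 3n - 3.
Matching the n-coefficient: p = 6p + 3 ⇒ p = - \frac{3}{5}.
Matching constants: q = -6p + 6q - 3 ⇒ q = - \frac{3}{25}.
General: x(n) = A·(6)^n - \frac{3 n}{5} - \frac{3}{25}.
Apply x(0) = 6: A - \frac{3}{25} = 6 ⇒ A = \frac{153}{25}.
So x(n) = \frac{153 \cdot 6^{n}}{25} - \frac{3 n}{5} - \frac{3}{25}.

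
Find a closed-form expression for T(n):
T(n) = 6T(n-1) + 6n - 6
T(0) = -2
First-order linear with linear forcing.
Homogeneous solution: T_h(n) = A·(6)^n.
Try particular T_p(n) = pn + q. Substituting:
  pn + q = 6(p(n-1) + q) + 6n - 6.
Matching the n-coefficient: p = 6p + 6 ⇒ p = - \frac{6}{5}.
Matching constants: q = -6p + 6q - 6 ⇒ q = - \frac{6}{25}.
General: T(n) = A·(6)^n - \frac{6 n}{5} - \frac{6}{25}.
Apply T(0) = -2: A - \frac{6}{25} = -2 ⇒ A = - \frac{44}{25}.
So T(n) = - \frac{44 \cdot 6^{n}}{25} - \frac{6 n}{5} - \frac{6}{25}.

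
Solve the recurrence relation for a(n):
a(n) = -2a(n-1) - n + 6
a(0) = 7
First-order linear with linear forcing.
Homogeneous solution: a_h(n) = A·(-2)^n.
Try particular a_p(n) = pn + q. Substituting:
  pn + q = -2(p(n-1) + q) - n + 6.
Matching the n-coefficient: p = -2p - 1 ⇒ p = - \frac{1}{3}.
Matching constants: q = 2p - 2q + 6 ⇒ q = \frac{16}{9}.
General: a(n) = A·(-2)^n - \frac{n}{3} + \frac{16}{9}.
Apply a(0) = 7: A + \frac{16}{9} = 7 ⇒ A = \frac{47}{9}.
So a(n) = \frac{47 \left(-2\right)^{n}}{9} - \frac{n}{3} + \frac{16}{9}.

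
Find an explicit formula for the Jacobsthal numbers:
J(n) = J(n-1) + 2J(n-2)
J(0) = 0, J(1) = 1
This is the Jacobsthal sequence.
Characteristic equation: x² - x - 2 = 0; roots r₁ = 2, r₂ = -1.
General: J(n) = A·r₁^n + B·r₂^n. Solving with J(0)=0, J(1)=1 gives A = \frac{1}{3}, B = - \frac{1}{3}.
So J(n) = - \frac{\left(-1\right)^{n}}{3} + \frac{2^{n}}{3}.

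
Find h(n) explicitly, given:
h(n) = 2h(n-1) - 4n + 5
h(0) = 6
First-order linear with linear forcing.
Homogeneous solution: h_h(n) = A·(2)^n.
Try particular h_p(n) = pn + q. Substituting:
  pn + q = 2(p(n-1) + q) - 4n + 5.
Matching the n-coefficient: p = 2p - 4 ⇒ p = 4.
Matching constants: q = -2p + 2q + 5 ⇒ q = 3.
General: h(n) = A·(2)^n + 4 n + 3.
Apply h(0) = 6: A + 3 = 6 ⇒ A = 3.
So h(n) = 3 \cdot 2^{n} + 4 n + 3.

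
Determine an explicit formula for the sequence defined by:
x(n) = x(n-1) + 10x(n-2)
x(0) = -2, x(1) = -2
Characteristic equation: x² - x - 10 = 0.
Discriminant Δ = (1)² + 4·(10) = 41.
Roots r₁,₂ = (1 ± √41)/2, so r₁ = \frac{1}{2} + \frac{\sqrt{41}}{2}, r₂ = \frac{1}{2} - \frac{\sqrt{41}}{2}.
General solution: x(n) = A·r₁^n + B·r₂^n.
From the initial conditions, A + B = -2 and r₁A + r₂B = -2.
Since r₁ - r₂ = √41: A = (-2 - (-2)r₂)/√41 = -1 - \frac{\sqrt{41}}{41}, and B = -2 - A = -1 + \frac{\sqrt{41}}{41}.
So x(n) = \left(-1 - \frac{\sqrt{41}}{41}\right)\left(\frac{1}{2} + \frac{\sqrt{41}}{2}\right)^n + \left(-1 + \frac{\sqrt{41}}{41}\right)\left(\frac{1}{2} - \frac{\sqrt{41}}{2}\right)^n.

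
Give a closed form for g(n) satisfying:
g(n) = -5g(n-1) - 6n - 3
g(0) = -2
First-order linear with linear forcing.
Homogeneous solution: g_h(n) = A·(-5)^n.
Try particular g_p(n) = pn + q. Substituting:
  pn + q = -5(p(n-1) + q) - 6n - 3.
Matching the n-coefficient: p = -5p - 6 ⇒ p = -1.
Matching constants: q = 5p - 5q - 3 ⇒ q = - \frac{4}{3}.
General: g(n) = A·(-5)^n - n - \frac{4}{3}.
Apply g(0) = -2: A - \frac{4}{3} = -2 ⇒ A = - \frac{2}{3}.
So g(n) = - \frac{2 \left(-5\right)^{n}}{3} - n - \frac{4}{3}.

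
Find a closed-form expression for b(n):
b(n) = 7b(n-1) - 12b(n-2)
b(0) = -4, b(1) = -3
Characteristic equation: x² - 7x + 12 = 0, which factors as (x - (3))(x - (4)) = 0.
Roots r₁ = 3, r₂ = 4 (distinct).
General solution: b(n) = A·(3)^n + B·(4)^n.
From b(0) = -4: A + B = -4.
From b(1) = -3: 3A + 4B = -3.
Solving: A = -13, B = 9.
So b(n) = - 13 \cdot 3^{n} + 9 \cdot 4^{n}.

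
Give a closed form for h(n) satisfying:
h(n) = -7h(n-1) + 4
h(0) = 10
First-order linear non-homogeneous.
Homogeneous solution: h_h(n) = A·(-7)^n.
Try constant particular solution h_p = K: K = -7K + 4 ⇒ K = \frac{1}{2}.
General: h(n) = A·(-7)^n + \frac{1}{2}.
Apply h(0) = 10: A + \frac{1}{2} = 10 ⇒ A = \frac{19}{2}.
So h(n) = \frac{19 \left(-7\right)^{n}}{2} + \frac{1}{2}.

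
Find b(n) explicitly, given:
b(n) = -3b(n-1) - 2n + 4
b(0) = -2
First-order linear with linear forcing.
Homogeneous solution: b_h(n) = A·(-3)^n.
Try particular b_p(n) = pn + q. Substituting:
  pn + q = -3(p(n-1) + q) - 2n + 4.
Matching the n-coefficient: p = -3p - 2 ⇒ p = - \frac{1}{2}.
Matching constants: q = 3p - 3q + 4 ⇒ q = \frac{5}{8}.
General: b(n) = A·(-3)^n - \frac{n}{2} + \frac{5}{8}.
Apply b(0) = -2: A + \frac{5}{8} = -2 ⇒ A = - \frac{21}{8}.
So b(n) = - \frac{21 \left(-3\right)^{n}}{8} - \frac{n}{2} + \frac{5}{8}.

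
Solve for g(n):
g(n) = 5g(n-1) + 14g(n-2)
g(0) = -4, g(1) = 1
Characteristic equation: x² - 5x - 14 = 0, which factors as (x - (-2))(x - (7)) = 0.
Roots r₁ = -2, r₂ = 7 (distinct).
General solution: g(n) = A·(-2)^n + B·(7)^n.
From g(0) = -4: A + B = -4.
From g(1) = 1: -2A + 7B = 1.
Solving: A = - \frac{29}{9}, B = - \frac{7}{9}.
So g(n) = - \frac{29 \left(-2\right)^{n}}{9} - \frac{7 \cdot 7^{n}}{9}.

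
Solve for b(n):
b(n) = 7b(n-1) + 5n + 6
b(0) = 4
First-order linear with linear forcing.
Homogeneous solution: b_h(n) = A·(7)^n.
Try particular b_p(n) = pn + q. Substituting:
  pn + q = 7(p(n-1) + q) + 5n + 6.
Matching the n-coefficient: p = 7p + 5 ⇒ p = - \frac{5}{6}.
Matching constants: q = -7p + 7q + 6 ⇒ q = - \frac{71}{36}.
General: b(n) = A·(7)^n - \frac{5 n}{6} - \frac{71}{36}.
Apply b(0) = 4: A - \frac{71}{36} = 4 ⇒ A = \frac{215}{36}.
So b(n) = \frac{215 \cdot 7^{n}}{36} - \frac{5 n}{6} - \frac{71}{36}.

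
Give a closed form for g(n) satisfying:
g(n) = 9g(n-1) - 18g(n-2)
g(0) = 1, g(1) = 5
Characteristic equation: x² - 9x + 18 = 0, which factors as (x - (3))(x - (6)) = 0.
Roots r₁ = 3, r₂ = 6 (distinct).
General solution: g(n) = A·(3)^n + B·(6)^n.
From g(0) = 1: A + B = 1.
From g(1) = 5: 3A + 6B = 5.
Solving: A = \frac{1}{3}, B = \frac{2}{3}.
So g(n) = \frac{3^{n}}{3} + \frac{2 \cdot 6^{n}}{3}.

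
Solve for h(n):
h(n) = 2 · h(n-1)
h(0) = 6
Pure geometric recurrence with ratio 2.
By induction h(n) = h(0) · (2)^n = 6 \cdot 2^{n}.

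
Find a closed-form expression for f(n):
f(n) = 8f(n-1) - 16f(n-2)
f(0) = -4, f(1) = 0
Characteristic equation: x² - 8x + 16 = 0, which is (x - (4))².
Repeated root r = 4.
General solution: f(n) = (A + Bn)·(4)^n.
From f(0) = -4: A = -4.
From f(1) = 0: (A + B)·(4) = 0 ⇒ B = 4.
So f(n) = \left(4 n - 4\right) \cdot (4)^n.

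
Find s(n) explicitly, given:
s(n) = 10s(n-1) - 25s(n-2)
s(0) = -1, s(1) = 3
Characteristic equation: x² - 10x + 25 = 0, which is (x - (5))².
Repeated root r = 5.
General solution: s(n) = (A + Bn)·(5)^n.
From s(0) = -1: A = -1.
From s(1) = 3: (A + B)·(5) = 3 ⇒ B = \frac{8}{5}.
So s(n) = \left(\frac{8 n}{5} - 1\right) \cdot (5)^n.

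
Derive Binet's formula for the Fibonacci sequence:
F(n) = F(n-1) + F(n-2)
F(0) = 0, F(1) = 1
This is the Fibonacci sequence.
Characteristic equation: x² - x - 1 = 0; roots r₁ = \frac{1}{2} + \frac{\sqrt{5}}{2}, r₂ = \frac{1}{2} - \frac{\sqrt{5}}{2}.
General: F(n) = A·r₁^n + B·r₂^n. Solving with F(0)=0, F(1)=1 gives A = \frac{\sqrt{5}}{5}, B = - \frac{\sqrt{5}}{5}.
So F(n) = \frac{2^{- n} \sqrt{5} \left(- \left(1 - \sqrt{5}\right)^{n} + \left(1 + \sqrt{5}\right)^{n}\right)}{5}.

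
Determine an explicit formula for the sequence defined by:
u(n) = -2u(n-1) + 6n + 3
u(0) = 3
First-order linear with linear forcing.
Homogeneous solution: u_h(n) = A·(-2)^n.
Try particular u_p(n) = pn + q. Substituting:
  pn + q = -2(p(n-1) + q) + 6n + 3.
Matching the n-coefficient: p = -2p + 6 ⇒ p = 2.
Matching constants: q = 2p - 2q + 3 ⇒ q = \frac{7}{3}.
General: u(n) = A·(-2)^n + 2 n + \frac{7}{3}.
Apply u(0) = 3: A + \frac{7}{3} = 3 ⇒ A = \frac{2}{3}.
So u(n) = \frac{2 \left(-2\right)^{n}}{3} + 2 n + \frac{7}{3}.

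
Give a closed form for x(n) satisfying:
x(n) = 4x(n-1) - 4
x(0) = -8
First-order linear non-homogeneous.
Homogeneous solution: x_h(n) = A·(4)^n.
Try constant particular solution x_p = K: K = 4K - 4 ⇒ K = \frac{4}{3}.
General: x(n) = A·(4)^n + \frac{4}{3}.
Apply x(0) = -8: A + \frac{4}{3} = -8 ⇒ A = - \frac{28}{3}.
So x(n) = \frac{4}{3} - \frac{28 \cdot 4^{n}}{3}.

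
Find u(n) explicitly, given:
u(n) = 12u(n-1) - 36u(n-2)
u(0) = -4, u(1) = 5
Characteristic equation: x² - 12x + 36 = 0, which is (x - (6))².
Repeated root r = 6.
General solution: u(n) = (A + Bn)·(6)^n.
From u(0) = -4: A = -4.
From u(1) = 5: (A + B)·(6) = 5 ⇒ B = \frac{29}{6}.
So u(n) = \left(\frac{29 n}{6} - 4\right) \cdot (6)^n.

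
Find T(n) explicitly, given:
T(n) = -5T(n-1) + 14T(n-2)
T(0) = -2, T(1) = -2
Characteristic equation: x² + 5x - 14 = 0, which factors as (x - (-7))(x - (2)) = 0.
Roots r₁ = -7, r₂ = 2 (distinct).
General solution: T(n) = A·(-7)^n + B·(2)^n.
From T(0) = -2: A + B = -2.
From T(1) = -2: -7A + 2B = -2.
Solving: A = - \frac{2}{9}, B = - \frac{16}{9}.
So T(n) = - \frac{2 \left(-7\right)^{n}}{9} - \frac{16 \cdot 2^{n}}{9}.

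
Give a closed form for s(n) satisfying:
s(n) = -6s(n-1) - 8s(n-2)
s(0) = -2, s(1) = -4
Characteristic equation: x² + 6x + 8 = 0, which factors as (x - (-4))(x - (-2)) = 0.
Roots r₁ = -4, r₂ = -2 (distinct).
General solution: s(n) = A·(-4)^n + B·(-2)^n.
From s(0) = -2: A + B = -2.
From s(1) = -4: -4A - 2B = -4.
Solving: A = 4, B = -6.
So s(n) = - 6 \left(-2\right)^{n} + 4 \left(-4\right)^{n}.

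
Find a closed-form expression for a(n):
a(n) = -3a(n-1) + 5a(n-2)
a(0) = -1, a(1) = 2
Characteristic equation: x² + 3x - 5 = 0.
Discriminant Δ = (-3)² + 4·(5) = 29.
Roots r₁,₂ = (-3 ± √29)/2, so r₁ = - \frac{3}{2} + \frac{\sqrt{29}}{2}, r₂ = - \frac{\sqrt{29}}{2} - \frac{3}{2}.
General solution: a(n) = A·r₁^n + B·r₂^n.
From the initial conditions, A + B = -1 and r₁A + r₂B = 2.
Since r₁ - r₂ = √29: A = (2 - (-1)r₂)/√29 = - \frac{1}{2} + \frac{\sqrt{29}}{58}, and B = -1 - A = - \frac{1}{2} - \frac{\sqrt{29}}{58}.
So a(n) = \left(- \frac{1}{2} + \frac{\sqrt{29}}{58}\right)\left(- \frac{3}{2} + \frac{\sqrt{29}}{2}\right)^n + \left(- \frac{1}{2} - \frac{\sqrt{29}}{58}\right)\left(- \frac{\sqrt{29}}{2} - \frac{3}{2}\right)^n.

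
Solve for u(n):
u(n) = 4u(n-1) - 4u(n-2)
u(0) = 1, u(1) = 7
Characteristic equation: x² - 4x + 4 = 0, which is (x - (2))².
Repeated root r = 2.
General solution: u(n) = (A + Bn)·(2)^n.
From u(0) = 1: A = 1.
From u(1) = 7: (A + B)·(2) = 7 ⇒ B = \frac{5}{2}.
So u(n) = \left(\frac{5 n}{2} + 1\right) \cdot (2)^n.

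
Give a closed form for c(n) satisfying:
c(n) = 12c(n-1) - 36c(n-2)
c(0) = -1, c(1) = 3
Characteristic equation: x² - 12x + 36 = 0, which is (x - (6))².
Repeated root r = 6.
General solution: c(n) = (A + Bn)·(6)^n.
From c(0) = -1: A = -1.
From c(1) = 3: (A + B)·(6) = 3 ⇒ B = \frac{3}{2}.
So c(n) = \left(\frac{3 n}{2} - 1\right) \cdot (6)^n.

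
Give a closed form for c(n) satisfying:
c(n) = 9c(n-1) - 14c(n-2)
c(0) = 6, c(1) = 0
Characteristic equation: x² - 9x + 14 = 0, which factors as (x - (2))(x - (7)) = 0.
Roots r₁ = 2, r₂ = 7 (distinct).
General solution: c(n) = A·(2)^n + B·(7)^n.
From c(0) = 6: A + B = 6.
From c(1) = 0: 2A + 7B = 0.
Solving: A = \frac{42}{5}, B = - \frac{12}{5}.
So c(n) = \frac{42 \cdot 2^{n}}{5} - \frac{12 \cdot 7^{n}}{5}.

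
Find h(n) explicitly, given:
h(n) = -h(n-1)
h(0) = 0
This is a homogeneous first-order recurrence with ratio -1.
By induction h(n) = h(0) · (-1)^n = 0.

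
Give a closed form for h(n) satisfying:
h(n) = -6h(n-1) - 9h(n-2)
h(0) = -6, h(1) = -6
Characteristic equation: x² + 6x + 9 = 0, which is (x - (-3))².
Repeated root r = -3.
General solution: h(n) = (A + Bn)·(-3)^n.
From h(0) = -6: A = -6.
From h(1) = -6: (A + B)·(-3) = -6 ⇒ B = 8.
So h(n) = \left(8 n - 6\right) \cdot (-3)^n.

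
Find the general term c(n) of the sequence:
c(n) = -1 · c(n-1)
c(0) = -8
Pure geometric recurrence with ratio -1.
By induction c(n) = c(0) · (-1)^n = - 8 \left(-1\right)^{n}.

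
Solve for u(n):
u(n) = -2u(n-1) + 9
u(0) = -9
First-order linear non-homogeneous.
Homogeneous solution: u_h(n) = A·(-2)^n.
Try constant particular solution u_p = K: K = -2K + 9 ⇒ K = 3.
General: u(n) = A·(-2)^n + 3.
Apply u(0) = -9: A + 3 = -9 ⇒ A = -12.
So u(n) = 3 - 12 \left(-2\right)^{n}.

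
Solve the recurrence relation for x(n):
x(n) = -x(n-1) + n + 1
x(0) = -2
First-order linear with linear forcing.
Homogeneous solution: x_h(n) = A·(-1)^n.
Try particular x_p(n) = pn + q. Substituting:
  pn + q = -(p(n-1) + q) + n + 1.
Matching the n-coefficient: p = -p + 1 ⇒ p = \frac{1}{2}.
Matching constants: q = p - q + 1 ⇒ q = \frac{3}{4}.
General: x(n) = A·(-1)^n + \frac{n}{2} + \frac{3}{4}.
Apply x(0) = -2: A + \frac{3}{4} = -2 ⇒ A = - \frac{11}{4}.
So x(n) = - \frac{11 \left(-1\right)^{n}}{4} + \frac{n}{2} + \frac{3}{4}.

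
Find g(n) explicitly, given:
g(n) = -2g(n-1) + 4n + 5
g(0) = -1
First-order linear with linear forcing.
Homogeneous solution: g_h(n) = A·(-2)^n.
Try particular g_p(n) = pn + q. Substituting:
  pn + q = -2(p(n-1) + q) + 4n + 5.
Matching the n-coefficient: p = -2p + 4 ⇒ p = \frac{4}{3}.
Matching constants: q = 2p - 2q + 5 ⇒ q = \frac{23}{9}.
General: g(n) = A·(-2)^n + \frac{4 n}{3} + \frac{23}{9}.
Apply g(0) = -1: A + \frac{23}{9} = -1 ⇒ A = - \frac{32}{9}.
So g(n) = - \frac{32 \left(-2\right)^{n}}{9} + \frac{4 n}{3} + \frac{23}{9}.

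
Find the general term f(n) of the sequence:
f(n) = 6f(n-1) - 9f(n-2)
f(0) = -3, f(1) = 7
Characteristic equation: x² - 6x + 9 = 0, which is (x - (3))².
Repeated root r = 3.
General solution: f(n) = (A + Bn)·(3)^n.
From f(0) = -3: A = -3.
From f(1) = 7: (A + B)·(3) = 7 ⇒ B = \frac{16}{3}.
So f(n) = \left(\frac{16 n}{3} - 3\right) \cdot (3)^n.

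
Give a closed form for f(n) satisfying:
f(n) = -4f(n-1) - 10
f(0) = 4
First-order linear non-homogeneous.
Homogeneous solution: f_h(n) = A·(-4)^n.
Try constant particular solution f_p = K: K = -4K - 10 ⇒ K = -2.
General: f(n) = A·(-4)^n - 2.
Apply f(0) = 4: A - 2 = 4 ⇒ A = 6.
So f(n) = 6 \left(-4\right)^{n} - 2.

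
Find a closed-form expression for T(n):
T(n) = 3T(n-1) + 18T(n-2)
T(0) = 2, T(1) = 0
Characteristic equation: x² - 3x - 18 = 0, which factors as (x - (-3))(x - (6)) = 0.
Roots r₁ = -3, r₂ = 6 (distinct).
General solution: T(n) = A·(-3)^n + B·(6)^n.
From T(0) = 2: A + B = 2.
From T(1) = 0: -3A + 6B = 0.
Solving: A = \frac{4}{3}, B = \frac{2}{3}.
So T(n) = \frac{4 \left(-3\right)^{n}}{3} + \frac{2 \cdot 6^{n}}{3}.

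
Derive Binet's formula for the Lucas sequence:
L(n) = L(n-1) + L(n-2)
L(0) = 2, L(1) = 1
This is the Lucas sequence.
Characteristic equation: x² - x - 1 = 0; roots r₁ = \frac{1}{2} + \frac{\sqrt{5}}{2}, r₂ = \frac{1}{2} - \frac{\sqrt{5}}{2}.
General: L(n) = A·r₁^n + B·r₂^n. Solving with L(0)=2, L(1)=1 gives A = 1, B = 1.
So L(n) = 2^{- n} \left(\left(1 - \sqrt{5}\right)^{n} + \left(1 + \sqrt{5}\right)^{n}\right).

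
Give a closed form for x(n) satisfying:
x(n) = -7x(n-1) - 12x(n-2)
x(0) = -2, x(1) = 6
Characteristic equation: x² + 7x + 12 = 0, which factors as (x - (-3))(x - (-4)) = 0.
Roots r₁ = -3, r₂ = -4 (distinct).
General solution: x(n) = A·(-3)^n + B·(-4)^n.
From x(0) = -2: A + B = -2.
From x(1) = 6: -3A - 4B = 6.
Solving: A = -2, B = 0.
So x(n) = - 2 \left(-3\right)^{n}.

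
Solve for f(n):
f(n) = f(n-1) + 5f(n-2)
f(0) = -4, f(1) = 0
Characteristic equation: x² - x - 5 = 0.
Discriminant Δ = (1)² + 4·(5) = 21.
Roots r₁,₂ = (1 ± √21)/2, so r₁ = \frac{1}{2} + \frac{\sqrt{21}}{2}, r₂ = \frac{1}{2} - \frac{\sqrt{21}}{2}.
General solution: f(n) = A·r₁^n + B·r₂^n.
From the initial conditions, A + B = -4 and r₁A + r₂B = 0.
Since r₁ - r₂ = √21: A = (0 - (-4)r₂)/√21 = -2 + \frac{2 \sqrt{21}}{21}, and B = -4 - A = -2 - \frac{2 \sqrt{21}}{21}.
So f(n) = \left(-2 + \frac{2 \sqrt{21}}{21}\right)\left(\frac{1}{2} + \frac{\sqrt{21}}{2}\right)^n + \left(-2 - \frac{2 \sqrt{21}}{21}\right)\left(\frac{1}{2} - \frac{\sqrt{21}}{2}\right)^n.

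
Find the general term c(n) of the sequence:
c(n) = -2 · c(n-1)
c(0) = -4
Pure geometric recurrence with ratio -2.
By induction c(n) = c(0) · (-2)^n = - 4 \left(-2\right)^{n}.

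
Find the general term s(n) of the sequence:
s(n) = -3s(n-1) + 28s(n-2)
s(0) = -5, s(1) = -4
Characteristic equation: x² + 3x - 28 = 0, which factors as (x - (-7))(x - (4)) = 0.
Roots r₁ = -7, r₂ = 4 (distinct).
General solution: s(n) = A·(-7)^n + B·(4)^n.
From s(0) = -5: A + B = -5.
From s(1) = -4: -7A + 4B = -4.
Solving: A = - \frac{16}{11}, B = - \frac{39}{11}.
So s(n) = - \frac{16 \left(-7\right)^{n}}{11} - \frac{39 \cdot 4^{n}}{11}.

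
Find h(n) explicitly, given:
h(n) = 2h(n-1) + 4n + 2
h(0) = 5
First-order linear with linear forcing.
Homogeneous solution: h_h(n) = A·(2)^n.
Try particular h_p(n) = pn + q. Substituting:
  pn + q = 2(p(n-1) + q) + 4n + 2.
Matching the n-coefficient: p = 2p + 4 ⇒ p = -4.
Matching constants: q = -2p + 2q + 2 ⇒ q = -10.
General: h(n) = A·(2)^n - 4 n - 10.
Apply h(0) = 5: A - 10 = 5 ⇒ A = 15.
So h(n) = 15 \cdot 2^{n} - 4 n - 10.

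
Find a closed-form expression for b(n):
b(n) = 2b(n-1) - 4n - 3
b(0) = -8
First-order linear with linear forcing.
Homogeneous solution: b_h(n) = A·(2)^n.
Try particular b_p(n) = pn + q. Substituting:
  pn + q = 2(p(n-1) + q) - 4n - 3.
Matching the n-coefficient: p = 2p - 4 ⇒ p = 4.
Matching constants: q = -2p + 2q - 3 ⇒ q = 11.
General: b(n) = A·(2)^n + 4 n + 11.
Apply b(0) = -8: A + 11 = -8 ⇒ A = -19.
So b(n) = - 19 \cdot 2^{n} + 4 n + 11.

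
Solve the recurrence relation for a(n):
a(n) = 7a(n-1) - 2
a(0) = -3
First-order linear non-homogeneous.
Homogeneous solution: a_h(n) = A·(7)^n.
Try constant particular solution a_p = K: K = 7K - 2 ⇒ K = \frac{1}{3}.
General: a(n) = A·(7)^n + \frac{1}{3}.
Apply a(0) = -3: A + \frac{1}{3} = -3 ⇒ A = - \frac{10}{3}.
So a(n) = \frac{1}{3} - \frac{10 \cdot 7^{n}}{3}.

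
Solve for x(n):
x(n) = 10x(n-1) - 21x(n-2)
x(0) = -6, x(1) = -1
Characteristic equation: x² - 10x + 21 = 0, which factors as (x - (3))(x - (7)) = 0.
Roots r₁ = 3, r₂ = 7 (distinct).
General solution: x(n) = A·(3)^n + B·(7)^n.
From x(0) = -6: A + B = -6.
From x(1) = -1: 3A + 7B = -1.
Solving: A = - \frac{41}{4}, B = \frac{17}{4}.
So x(n) = - \frac{41 \cdot 3^{n}}{4} + \frac{17 \cdot 7^{n}}{4}.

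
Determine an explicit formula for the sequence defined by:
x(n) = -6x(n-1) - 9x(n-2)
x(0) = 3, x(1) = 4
Characteristic equation: x² + 6x + 9 = 0, which is (x - (-3))².
Repeated root r = -3.
General solution: x(n) = (A + Bn)·(-3)^n.
From x(0) = 3: A = 3.
From x(1) = 4: (A + B)·(-3) = 4 ⇒ B = - \frac{13}{3}.
So x(n) = \left(3 - \frac{13 n}{3}\right) \cdot (-3)^n.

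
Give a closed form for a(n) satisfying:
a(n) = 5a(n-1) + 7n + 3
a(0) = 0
First-order linear with linear forcing.
Homogeneous solution: a_h(n) = A·(5)^n.
Try particular a_p(n) = pn + q. Substituting:
  pn + q = 5(p(n-1) + q) + 7n + 3.
Matching the n-coefficient: p = 5p + 7 ⇒ p = - \frac{7}{4}.
Matching constants: q = -5p + 5q + 3 ⇒ q = - \frac{47}{16}.
General: a(n) = A·(5)^n - \frac{7 n}{4} - \frac{47}{16}.
Apply a(0) = 0: A - \frac{47}{16} = 0 ⇒ A = \frac{47}{16}.
So a(n) = \frac{47 \cdot 5^{n}}{16} - \frac{7 n}{4} - \frac{47}{16}.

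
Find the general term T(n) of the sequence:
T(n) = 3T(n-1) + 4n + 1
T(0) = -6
First-order linear with linear forcing.
Homogeneous solution: T_h(n) = A·(3)^n.
Try particular T_p(n) = pn + q. Substituting:
  pn + q = 3(p(n-1) + q) + 4n + 1.
Matching the n-coefficient: p = 3p + 4 ⇒ p = -2.
Matching constants: q = -3p + 3q + 1 ⇒ q = - \frac{7}{2}.
General: T(n) = A·(3)^n - 2 n - \frac{7}{2}.
Apply T(0) = -6: A - \frac{7}{2} = -6 ⇒ A = - \frac{5}{2}.
So T(n) = - \frac{5 \cdot 3^{n}}{2} - 2 n - \frac{7}{2}.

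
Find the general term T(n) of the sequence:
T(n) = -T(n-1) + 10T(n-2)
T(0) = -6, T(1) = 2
Characteristic equation: x² + x - 10 = 0.
Discriminant Δ = (-1)² + 4·(10) = 41.
Roots r₁,₂ = (-1 ± √41)/2, so r₁ = - \frac{1}{2} + \frac{\sqrt{41}}{2}, r₂ = - \frac{\sqrt{41}}{2} - \frac{1}{2}.
General solution: T(n) = A·r₁^n + B·r₂^n.
From the initial conditions, A + B = -6 and r₁A + r₂B = 2.
Since r₁ - r₂ = √41: A = (2 - (-6)r₂)/√41 = -3 - \frac{\sqrt{41}}{41}, and B = -6 - A = -3 + \frac{\sqrt{41}}{41}.
So T(n) = \left(-3 - \frac{\sqrt{41}}{41}\right)\left(- \frac{1}{2} + \frac{\sqrt{41}}{2}\right)^n + \left(-3 + \frac{\sqrt{41}}{41}\right)\left(- \frac{\sqrt{41}}{2} - \frac{1}{2}\right)^n.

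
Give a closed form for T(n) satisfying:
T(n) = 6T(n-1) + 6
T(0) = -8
First-order linear non-homogeneous.
Homogeneous solution: T_h(n) = A·(6)^n.
Try constant particular solution T_p = K: K = 6K + 6 ⇒ K = - \frac{6}{5}.
General: T(n) = A·(6)^n - \frac{6}{5}.
Apply T(0) = -8: A - \frac{6}{5} = -8 ⇒ A = - \frac{34}{5}.
So T(n) = - \frac{34 \cdot 6^{n}}{5} - \frac{6}{5}.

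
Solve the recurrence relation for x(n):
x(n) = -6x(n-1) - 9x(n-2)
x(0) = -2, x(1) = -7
Characteristic equation: x² + 6x + 9 = 0, which is (x - (-3))².
Repeated root r = -3.
General solution: x(n) = (A + Bn)·(-3)^n.
From x(0) = -2: A = -2.
From x(1) = -7: (A + B)·(-3) = -7 ⇒ B = \frac{13}{3}.
So x(n) = \left(\frac{13 n}{3} - 2\right) \cdot (-3)^n.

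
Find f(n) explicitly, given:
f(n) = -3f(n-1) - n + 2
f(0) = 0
First-order linear with linear forcing.
Homogeneous solution: f_h(n) = A·(-3)^n.
Try particular f_p(n) = pn + q. Substituting:
  pn + q = -3(p(n-1) + q) - n + 2.
Matching the n-coefficient: p = -3p - 1 ⇒ p = - \frac{1}{4}.
Matching constants: q = 3p - 3q + 2 ⇒ q = \frac{5}{16}.
General: f(n) = A·(-3)^n - \frac{n}{4} + \frac{5}{16}.
Apply f(0) = 0: A + \frac{5}{16} = 0 ⇒ A = - \frac{5}{16}.
So f(n) = - \frac{5 \left(-3\right)^{n}}{16} - \frac{n}{4} + \frac{5}{16}.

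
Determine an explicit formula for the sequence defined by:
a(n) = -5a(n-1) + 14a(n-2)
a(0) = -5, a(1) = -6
Characteristic equation: x² + 5x - 14 = 0, which factors as (x - (2))(x - (-7)) = 0.
Roots r₁ = 2, r₂ = -7 (distinct).
General solution: a(n) = A·(2)^n + B·(-7)^n.
From a(0) = -5: A + B = -5.
From a(1) = -6: 2A - 7B = -6.
Solving: A = - \frac{41}{9}, B = - \frac{4}{9}.
So a(n) = - \frac{4 \left(-7\right)^{n}}{9} - \frac{41 \cdot 2^{n}}{9}.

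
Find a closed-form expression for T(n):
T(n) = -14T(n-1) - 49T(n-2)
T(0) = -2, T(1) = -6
Characteristic equation: x² + 14x + 49 = 0, which is (x - (-7))².
Repeated root r = -7.
General solution: T(n) = (A + Bn)·(-7)^n.
From T(0) = -2: A = -2.
From T(1) = -6: (A + B)·(-7) = -6 ⇒ B = \frac{20}{7}.
So T(n) = \left(\frac{20 n}{7} - 2\right) \cdot (-7)^n.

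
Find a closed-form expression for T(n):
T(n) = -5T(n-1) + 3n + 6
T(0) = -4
First-order linear with linear forcing.
Homogeneous solution: T_h(n) = A·(-5)^n.
Try particular T_p(n) = pn + q. Substituting:
  pn + q = -5(p(n-1) + q) + 3n + 6.
Matching the n-coefficient: p = -5p + 3 ⇒ p = \frac{1}{2}.
Matching constants: q = 5p - 5q + 6 ⇒ q = \frac{17}{12}.
General: T(n) = A·(-5)^n + \frac{n}{2} + \frac{17}{12}.
Apply T(0) = -4: A + \frac{17}{12} = -4 ⇒ A = - \frac{65}{12}.
So T(n) = - \frac{65 \left(-5\right)^{n}}{12} + \frac{n}{2} + \frac{17}{12}.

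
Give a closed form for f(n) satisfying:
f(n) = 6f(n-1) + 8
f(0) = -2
First-order linear non-homogeneous.
Homogeneous solution: f_h(n) = A·(6)^n.
Try constant particular solution f_p = K: K = 6K + 8 ⇒ K = - \frac{8}{5}.
General: f(n) = A·(6)^n - \frac{8}{5}.
Apply f(0) = -2: A - \frac{8}{5} = -2 ⇒ A = - \frac{2}{5}.
So f(n) = - \frac{2 \cdot 6^{n}}{5} - \frac{8}{5}.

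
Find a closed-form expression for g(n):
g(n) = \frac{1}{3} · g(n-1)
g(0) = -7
Pure geometric recurrence with ratio \frac{1}{3}.
By induction g(n) = g(0) · (\frac{1}{3})^n = - 7 \cdot 3^{- n}.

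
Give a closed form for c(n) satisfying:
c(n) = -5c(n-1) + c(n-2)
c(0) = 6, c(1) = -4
Characteristic equation: x² + 5x - 1 = 0.
Discriminant Δ = (-5)² + 4·(1) = 29.
Roots r₁,₂ = (-5 ± √29)/2, so r₁ = - \frac{5}{2} + \frac{\sqrt{29}}{2}, r₂ = - \frac{\sqrt{29}}{2} - \frac{5}{2}.
General solution: c(n) = A·r₁^n + B·r₂^n.
From the initial conditions, A + B = 6 and r₁A + r₂B = -4.
Since r₁ - r₂ = √29: A = (-4 - (6)r₂)/√29 = \frac{11 \sqrt{29}}{29} + 3, and B = 6 - A = 3 - \frac{11 \sqrt{29}}{29}.
So c(n) = \left(\frac{11 \sqrt{29}}{29} + 3\right)\left(- \frac{5}{2} + \frac{\sqrt{29}}{2}\right)^n + \left(3 - \frac{11 \sqrt{29}}{29}\right)\left(- \frac{\sqrt{29}}{2} - \frac{5}{2}\right)^n.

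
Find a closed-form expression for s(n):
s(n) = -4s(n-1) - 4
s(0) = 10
First-order linear non-homogeneous.
Homogeneous solution: s_h(n) = A·(-4)^n.
Try constant particular solution s_p = K: K = -4K - 4 ⇒ K = - \frac{4}{5}.
General: s(n) = A·(-4)^n - \frac{4}{5}.
Apply s(0) = 10: A - \frac{4}{5} = 10 ⇒ A = \frac{54}{5}.
So s(n) = \frac{54 \left(-4\right)^{n}}{5} - \frac{4}{5}.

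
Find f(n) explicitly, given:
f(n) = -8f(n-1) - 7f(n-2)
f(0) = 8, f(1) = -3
Characteristic equation: x² + 8x + 7 = 0, which factors as (x - (-1))(x - (-7)) = 0.
Roots r₁ = -1, r₂ = -7 (distinct).
General solution: f(n) = A·(-1)^n + B·(-7)^n.
From f(0) = 8: A + B = 8.
From f(1) = -3: -A - 7B = -3.
Solving: A = \frac{53}{6}, B = - \frac{5}{6}.
So f(n) = \frac{53 \left(-1\right)^{n}}{6} - \frac{5 \left(-7\right)^{n}}{6}.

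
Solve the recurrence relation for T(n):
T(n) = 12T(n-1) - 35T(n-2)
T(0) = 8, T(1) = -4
Characteristic equation: x² - 12x + 35 = 0, which factors as (x - (5))(x - (7)) = 0.
Roots r₁ = 5, r₂ = 7 (distinct).
General solution: T(n) = A·(5)^n + B·(7)^n.
From T(0) = 8: A + B = 8.
From T(1) = -4: 5A + 7B = -4.
Solving: A = 30, B = -22.
So T(n) = 30 \cdot 5^{n} - 22 \cdot 7^{n}.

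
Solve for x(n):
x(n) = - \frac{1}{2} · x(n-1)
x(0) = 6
Pure geometric recurrence with ratio - \frac{1}{2}.
By induction x(n) = x(0) · (- \frac{1}{2})^n = 6 \left(- \frac{1}{2}\right)^{n}.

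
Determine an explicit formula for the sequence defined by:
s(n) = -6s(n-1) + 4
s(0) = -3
First-order linear non-homogeneous.
Homogeneous solution: s_h(n) = A·(-6)^n.
Try constant particular solution s_p = K: K = -6K + 4 ⇒ K = \frac{4}{7}.
General: s(n) = A·(-6)^n + \frac{4}{7}.
Apply s(0) = -3: A + \frac{4}{7} = -3 ⇒ A = - \frac{25}{7}.
So s(n) = \frac{4}{7} - \frac{25 \left(-6\right)^{n}}{7}.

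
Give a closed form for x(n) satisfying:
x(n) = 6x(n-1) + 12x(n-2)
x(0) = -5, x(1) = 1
Characteristic equation: x² - 6x - 12 = 0.
Discriminant Δ = (6)² + 4·(12) = 84.
Roots r₁,₂ = (6 ± √84)/2, so r₁ = 3 + \sqrt{21}, r₂ = 3 - \sqrt{21}.
General solution: x(n) = A·r₁^n + B·r₂^n.
From the initial conditions, A + B = -5 and r₁A + r₂B = 1.
Since r₁ - r₂ = √84: A = (1 - (-5)r₂)/√84 = - \frac{5}{2} + \frac{8 \sqrt{21}}{21}, and B = -5 - A = - \frac{5}{2} - \frac{8 \sqrt{21}}{21}.
So x(n) = \left(- \frac{5}{2} + \frac{8 \sqrt{21}}{21}\right)\left(3 + \sqrt{21}\right)^n + \left(- \frac{5}{2} - \frac{8 \sqrt{21}}{21}\right)\left(3 - \sqrt{21}\right)^n.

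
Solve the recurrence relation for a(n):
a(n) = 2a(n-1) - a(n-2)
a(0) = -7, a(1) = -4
Characteristic equation: x² - 2x + 1 = 0, which is (x - (1))².
Repeated root r = 1.
General solution: a(n) = (A + Bn)·(1)^n.
From a(0) = -7: A = -7.
From a(1) = -4: (A + B)·(1) = -4 ⇒ B = 3.
So a(n) = \left(3 n - 7\right) \cdot (1)^n.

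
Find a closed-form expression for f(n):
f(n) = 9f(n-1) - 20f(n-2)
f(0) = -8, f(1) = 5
Characteristic equation: x² - 9x + 20 = 0, which factors as (x - (5))(x - (4)) = 0.
Roots r₁ = 5, r₂ = 4 (distinct).
General solution: f(n) = A·(5)^n + B·(4)^n.
From f(0) = -8: A + B = -8.
From f(1) = 5: 5A + 4B = 5.
Solving: A = 37, B = -45.
So f(n) = - 45 \cdot 4^{n} + 37 \cdot 5^{n}.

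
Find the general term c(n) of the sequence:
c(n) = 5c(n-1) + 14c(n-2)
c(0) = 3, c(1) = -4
Characteristic equation: x² - 5x - 14 = 0, which factors as (x - (-2))(x - (7)) = 0.
Roots r₁ = -2, r₂ = 7 (distinct).
General solution: c(n) = A·(-2)^n + B·(7)^n.
From c(0) = 3: A + B = 3.
From c(1) = -4: -2A + 7B = -4.
Solving: A = \frac{25}{9}, B = \frac{2}{9}.
So c(n) = \frac{25 \left(-2\right)^{n}}{9} + \frac{2 \cdot 7^{n}}{9}.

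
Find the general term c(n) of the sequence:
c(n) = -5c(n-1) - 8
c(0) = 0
First-order linear non-homogeneous.
Homogeneous solution: c_h(n) = A·(-5)^n.
Try constant particular solution c_p = K: K = -5K - 8 ⇒ K = - \frac{4}{3}.
General: c(n) = A·(-5)^n - \frac{4}{3}.
Apply c(0) = 0: A - \frac{4}{3} = 0 ⇒ A = \frac{4}{3}.
So c(n) = \frac{4 \left(-5\right)^{n}}{3} - \frac{4}{3}.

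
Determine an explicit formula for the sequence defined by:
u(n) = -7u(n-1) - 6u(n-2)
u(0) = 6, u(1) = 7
Characteristic equation: x² + 7x + 6 = 0, which factors as (x - (-1))(x - (-6)) = 0.
Roots r₁ = -1, r₂ = -6 (distinct).
General solution: u(n) = A·(-1)^n + B·(-6)^n.
From u(0) = 6: A + B = 6.
From u(1) = 7: -A - 6B = 7.
Solving: A = \frac{43}{5}, B = - \frac{13}{5}.
So u(n) = \frac{43 \left(-1\right)^{n}}{5} - \frac{13 \left(-6\right)^{n}}{5}.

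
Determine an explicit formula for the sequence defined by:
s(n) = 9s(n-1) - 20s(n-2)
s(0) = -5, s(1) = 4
Characteristic equation: x² - 9x + 20 = 0, which factors as (x - (5))(x - (4)) = 0.
Roots r₁ = 5, r₂ = 4 (distinct).
General solution: s(n) = A·(5)^n + B·(4)^n.
From s(0) = -5: A + B = -5.
From s(1) = 4: 5A + 4B = 4.
Solving: A = 24, B = -29.
So s(n) = - 29 \cdot 4^{n} + 24 \cdot 5^{n}.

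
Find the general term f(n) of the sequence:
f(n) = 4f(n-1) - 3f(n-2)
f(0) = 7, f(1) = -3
Characteristic equation: x² - 4x + 3 = 0, which factors as (x - (1))(x - (3)) = 0.
Roots r₁ = 1, r₂ = 3 (distinct).
General solution: f(n) = A·(1)^n + B·(3)^n.
From f(0) = 7: A + B = 7.
From f(1) = -3: A + 3B = -3.
Solving: A = 12, B = -5.
So f(n) = 12 - 5 \cdot 3^{n}.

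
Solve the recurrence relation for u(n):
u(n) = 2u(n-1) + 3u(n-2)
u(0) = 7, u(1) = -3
Characteristic equation: x² - 2x - 3 = 0, which factors as (x - (-1))(x - (3)) = 0.
Roots r₁ = -1, r₂ = 3 (distinct).
General solution: u(n) = A·(-1)^n + B·(3)^n.
From u(0) = 7: A + B = 7.
From u(1) = -3: -A + 3B = -3.
Solving: A = 6, B = 1.
So u(n) = 6 \left(-1\right)^{n} + 3^{n}.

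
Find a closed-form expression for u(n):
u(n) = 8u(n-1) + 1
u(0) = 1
First-order linear non-homogeneous.
Homogeneous solution: u_h(n) = A·(8)^n.
Try constant particular solution u_p = K: K = 8K + 1 ⇒ K = - \frac{1}{7}.
General: u(n) = A·(8)^n - \frac{1}{7}.
Apply u(0) = 1: A - \frac{1}{7} = 1 ⇒ A = \frac{8}{7}.
So u(n) = \frac{8 \cdot 8^{n}}{7} - \frac{1}{7}.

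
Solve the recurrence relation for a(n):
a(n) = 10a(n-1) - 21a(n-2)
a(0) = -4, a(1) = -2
Characteristic equation: x² - 10x + 21 = 0, which factors as (x - (3))(x - (7)) = 0.
Roots r₁ = 3, r₂ = 7 (distinct).
General solution: a(n) = A·(3)^n + B·(7)^n.
From a(0) = -4: A + B = -4.
From a(1) = -2: 3A + 7B = -2.
Solving: A = - \frac{13}{2}, B = \frac{5}{2}.
So a(n) = - \frac{13 \cdot 3^{n}}{2} + \frac{5 \cdot 7^{n}}{2}.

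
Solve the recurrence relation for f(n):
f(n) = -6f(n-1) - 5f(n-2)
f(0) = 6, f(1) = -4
Characteristic equation: x² + 6x + 5 = 0, which factors as (x - (-1))(x - (-5)) = 0.
Roots r₁ = -1, r₂ = -5 (distinct).
General solution: f(n) = A·(-1)^n + B·(-5)^n.
From f(0) = 6: A + B = 6.
From f(1) = -4: -A - 5B = -4.
Solving: A = \frac{13}{2}, B = - \frac{1}{2}.
So f(n) = \frac{13 \left(-1\right)^{n}}{2} - \frac{\left(-5\right)^{n}}{2}.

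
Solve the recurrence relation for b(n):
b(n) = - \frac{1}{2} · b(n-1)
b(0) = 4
Pure geometric recurrence with ratio - \frac{1}{2}.
By induction b(n) = b(0) · (- \frac{1}{2})^n = 4 \left(- \frac{1}{2}\right)^{n}.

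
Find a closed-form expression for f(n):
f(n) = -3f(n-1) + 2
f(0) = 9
First-order linear non-homogeneous.
Homogeneous solution: f_h(n) = A·(-3)^n.
Try constant particular solution f_p = K: K = -3K + 2 ⇒ K = \frac{1}{2}.
General: f(n) = A·(-3)^n + \frac{1}{2}.
Apply f(0) = 9: A + \frac{1}{2} = 9 ⇒ A = \frac{17}{2}.
So f(n) = \frac{17 \left(-3\right)^{n}}{2} + \frac{1}{2}.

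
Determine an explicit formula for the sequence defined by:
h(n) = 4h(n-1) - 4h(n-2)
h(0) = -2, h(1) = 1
Characteristic equation: x² - 4x + 4 = 0, which is (x - (2))².
Repeated root r = 2.
General solution: h(n) = (A + Bn)·(2)^n.
From h(0) = -2: A = -2.
From h(1) = 1: (A + B)·(2) = 1 ⇒ B = \frac{5}{2}.
So h(n) = \left(\frac{5 n}{2} - 2\right) \cdot (2)^n.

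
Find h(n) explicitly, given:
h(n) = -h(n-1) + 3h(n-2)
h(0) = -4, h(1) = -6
Characteristic equation: x² + x - 3 = 0.
Discriminant Δ = (-1)² + 4·(3) = 13.
Roots r₁,₂ = (-1 ± √13)/2, so r₁ = - \frac{1}{2} + \frac{\sqrt{13}}{2}, r₂ = - \frac{\sqrt{13}}{2} - \frac{1}{2}.
General solution: h(n) = A·r₁^n + B·r₂^n.
From the initial conditions, A + B = -4 and r₁A + r₂B = -6.
Since r₁ - r₂ = √13: A = (-6 - (-4)r₂)/√13 = - \frac{8 \sqrt{13}}{13} - 2, and B = -4 - A = -2 + \frac{8 \sqrt{13}}{13}.
So h(n) = \left(- \frac{8 \sqrt{13}}{13} - 2\right)\left(- \frac{1}{2} + \frac{\sqrt{13}}{2}\right)^n + \left(-2 + \frac{8 \sqrt{13}}{13}\right)\left(- \frac{\sqrt{13}}{2} - \frac{1}{2}\right)^n.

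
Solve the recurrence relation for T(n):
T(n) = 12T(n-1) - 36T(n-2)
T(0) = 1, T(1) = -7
Characteristic equation: x² - 12x + 36 = 0, which is (x - (6))².
Repeated root r = 6.
General solution: T(n) = (A + Bn)·(6)^n.
From T(0) = 1: A = 1.
From T(1) = -7: (A + B)·(6) = -7 ⇒ B = - \frac{13}{6}.
So T(n) = \left(1 - \frac{13 n}{6}\right) \cdot (6)^n.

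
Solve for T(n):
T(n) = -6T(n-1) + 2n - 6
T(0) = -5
First-order linear with linear forcing.
Homogeneous solution: T_h(n) = A·(-6)^n.
Try particular T_p(n) = pn + q. Substituting:
  pn + q = -6(p(n-1) + q) + 2n - 6.
Matching the n-coefficient: p = -6p + 2 ⇒ p = \frac{2}{7}.
Matching constants: q = 6p - 6q - 6 ⇒ q = - \frac{30}{49}.
General: T(n) = A·(-6)^n + \frac{2 n}{7} - \frac{30}{49}.
Apply T(0) = -5: A - \frac{30}{49} = -5 ⇒ A = - \frac{215}{49}.
So T(n) = - \frac{215 \left(-6\right)^{n}}{49} + \frac{2 n}{7} - \frac{30}{49}.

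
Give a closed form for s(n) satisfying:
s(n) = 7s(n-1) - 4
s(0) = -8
First-order linear non-homogeneous.
Homogeneous solution: s_h(n) = A·(7)^n.
Try constant particular solution s_p = K: K = 7K - 4 ⇒ K = \frac{2}{3}.
General: s(n) = A·(7)^n + \frac{2}{3}.
Apply s(0) = -8: A + \frac{2}{3} = -8 ⇒ A = - \frac{26}{3}.
So s(n) = \frac{2}{3} - \frac{26 \cdot 7^{n}}{3}.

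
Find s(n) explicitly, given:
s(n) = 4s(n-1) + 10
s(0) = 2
First-order linear non-homogeneous.
Homogeneous solution: s_h(n) = A·(4)^n.
Try constant particular solution s_p = K: K = 4K + 10 ⇒ K = - \frac{10}{3}.
General: s(n) = A·(4)^n - \frac{10}{3}.
Apply s(0) = 2: A - \frac{10}{3} = 2 ⇒ A = \frac{16}{3}.
So s(n) = \frac{16 \cdot 4^{n}}{3} - \frac{10}{3}.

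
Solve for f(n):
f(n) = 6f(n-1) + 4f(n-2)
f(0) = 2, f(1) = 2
Characteristic equation: x² - 6x - 4 = 0.
Discriminant Δ = (6)² + 4·(4) = 52.
Roots r₁,₂ = (6 ± √52)/2, so r₁ = 3 + \sqrt{13}, r₂ = 3 - \sqrt{13}.
General solution: f(n) = A·r₁^n + B·r₂^n.
From the initial conditions, A + B = 2 and r₁A + r₂B = 2.
Since r₁ - r₂ = √52: A = (2 - (2)r₂)/√52 = 1 - \frac{2 \sqrt{13}}{13}, and B = 2 - A = \frac{2 \sqrt{13}}{13} + 1.
So f(n) = \left(1 - \frac{2 \sqrt{13}}{13}\right)\left(3 + \sqrt{13}\right)^n + \left(\frac{2 \sqrt{13}}{13} + 1\right)\left(3 - \sqrt{13}\right)^n.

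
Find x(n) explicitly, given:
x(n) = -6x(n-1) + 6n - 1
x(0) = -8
First-order linear with linear forcing.
Homogeneous solution: x_h(n) = A·(-6)^n.
Try particular x_p(n) = pn + q. Substituting:
  pn + q = -6(p(n-1) + q) + 6n - 1.
Matching the n-coefficient: p = -6p + 6 ⇒ p = \frac{6}{7}.
Matching constants: q = 6p - 6q - 1 ⇒ q = \frac{29}{49}.
General: x(n) = A·(-6)^n + \frac{6 n}{7} + \frac{29}{49}.
Apply x(0) = -8: A + \frac{29}{49} = -8 ⇒ A = - \frac{421}{49}.
So x(n) = - \frac{421 \left(-6\right)^{n}}{49} + \frac{6 n}{7} + \frac{29}{49}.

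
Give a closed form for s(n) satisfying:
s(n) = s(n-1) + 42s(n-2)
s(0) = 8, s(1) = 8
Characteristic equation: x² - x - 42 = 0, which factors as (x - (-6))(x - (7)) = 0.
Roots r₁ = -6, r₂ = 7 (distinct).
General solution: s(n) = A·(-6)^n + B·(7)^n.
From s(0) = 8: A + B = 8.
From s(1) = 8: -6A + 7B = 8.
Solving: A = \frac{48}{13}, B = \frac{56}{13}.
So s(n) = \frac{48 \left(-6\right)^{n}}{13} + \frac{56 \cdot 7^{n}}{13}.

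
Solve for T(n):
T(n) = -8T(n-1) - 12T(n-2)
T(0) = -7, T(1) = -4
Characteristic equation: x² + 8x + 12 = 0, which factors as (x - (-6))(x - (-2)) = 0.
Roots r₁ = -6, r₂ = -2 (distinct).
General solution: T(n) = A·(-6)^n + B·(-2)^n.
From T(0) = -7: A + B = -7.
From T(1) = -4: -6A - 2B = -4.
Solving: A = \frac{9}{2}, B = - \frac{23}{2}.
So T(n) = - \frac{23 \left(-2\right)^{n}}{2} + \frac{9 \left(-6\right)^{n}}{2}.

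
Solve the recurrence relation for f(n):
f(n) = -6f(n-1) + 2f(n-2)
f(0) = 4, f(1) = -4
Characteristic equation: x² + 6x - 2 = 0.
Discriminant Δ = (-6)² + 4·(2) = 44.
Roots r₁,₂ = (-6 ± √44)/2, so r₁ = -3 + \sqrt{11}, r₂ = - \sqrt{11} - 3.
General solution: f(n) = A·r₁^n + B·r₂^n.
From the initial conditions, A + B = 4 and r₁A + r₂B = -4.
Since r₁ - r₂ = √44: A = (-4 - (4)r₂)/√44 = \frac{4 \sqrt{11}}{11} + 2, and B = 4 - A = 2 - \frac{4 \sqrt{11}}{11}.
So f(n) = \left(\frac{4 \sqrt{11}}{11} + 2\right)\left(-3 + \sqrt{11}\right)^n + \left(2 - \frac{4 \sqrt{11}}{11}\right)\left(- \sqrt{11} - 3\right)^n.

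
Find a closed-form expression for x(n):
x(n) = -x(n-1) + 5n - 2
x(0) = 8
First-order linear with linear forcing.
Homogeneous solution: x_h(n) = A·(-1)^n.
Try particular x_p(n) = pn + q. Substituting:
  pn + q = -(p(n-1) + q) + 5n - 2.
Matching the n-coefficient: p = -p + 5 ⇒ p = \frac{5}{2}.
Matching constants: q = p - q - 2 ⇒ q = \frac{1}{4}.
General: x(n) = A·(-1)^n + \frac{5 n}{2} + \frac{1}{4}.
Apply x(0) = 8: A + \frac{1}{4} = 8 ⇒ A = \frac{31}{4}.
So x(n) = \frac{31 \left(-1\right)^{n}}{4} + \frac{5 n}{2} + \frac{1}{4}.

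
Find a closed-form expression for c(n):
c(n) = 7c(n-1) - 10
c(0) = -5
First-order linear non-homogeneous.
Homogeneous solution: c_h(n) = A·(7)^n.
Try constant particular solution c_p = K: K = 7K - 10 ⇒ K = \frac{5}{3}.
General: c(n) = A·(7)^n + \frac{5}{3}.
Apply c(0) = -5: A + \frac{5}{3} = -5 ⇒ A = - \frac{20}{3}.
So c(n) = \frac{5}{3} - \frac{20 \cdot 7^{n}}{3}.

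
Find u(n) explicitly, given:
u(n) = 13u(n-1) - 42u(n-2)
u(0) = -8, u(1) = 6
Characteristic equation: x² - 13x + 42 = 0, which factors as (x - (7))(x - (6)) = 0.
Roots r₁ = 7, r₂ = 6 (distinct).
General solution: u(n) = A·(7)^n + B·(6)^n.
From u(0) = -8: A + B = -8.
From u(1) = 6: 7A + 6B = 6.
Solving: A = 54, B = -62.
So u(n) = - 62 \cdot 6^{n} + 54 \cdot 7^{n}.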